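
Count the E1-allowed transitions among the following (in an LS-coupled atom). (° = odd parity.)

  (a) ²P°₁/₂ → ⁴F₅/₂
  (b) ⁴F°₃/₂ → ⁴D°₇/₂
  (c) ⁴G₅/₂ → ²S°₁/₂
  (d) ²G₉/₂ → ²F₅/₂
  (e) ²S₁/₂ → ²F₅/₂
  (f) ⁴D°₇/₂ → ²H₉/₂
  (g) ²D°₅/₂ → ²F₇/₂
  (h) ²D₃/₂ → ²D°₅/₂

(a) forbidden (ΔS, ΔL, ΔJ fail)
(b) forbidden (parity, ΔJ fail)
(c) forbidden (ΔS, ΔL, ΔJ fail)
(d) forbidden (parity, ΔJ fail)
(e) forbidden (parity, ΔL, ΔJ fail)
(f) forbidden (ΔS, ΔL fail)
(g) allowed
(h) allowed
Total allowed: 2 of 8.

2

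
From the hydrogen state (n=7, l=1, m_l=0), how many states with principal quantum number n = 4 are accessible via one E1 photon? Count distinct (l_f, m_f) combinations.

E1 requires Δl = ±1, so l_f ∈ {0, 2}; with 0 ≤ l_f ≤ n_f−1 = 3, the allowed l_f values are {0, 2}.
For l_f = 0: m_f ∈ {m_i−1, m_i, m_i+1} ∩ [−0, 0] = {0} → 1 state.
For l_f = 2: m_f ∈ {m_i−1, m_i, m_i+1} ∩ [−2, 2] = {-1, 0, 1} → 3 states.
Total: 4.

4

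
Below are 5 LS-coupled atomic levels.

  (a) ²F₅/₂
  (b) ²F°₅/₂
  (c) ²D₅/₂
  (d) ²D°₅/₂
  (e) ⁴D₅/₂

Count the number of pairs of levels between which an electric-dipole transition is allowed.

(a)–(b): allowed.
(a)–(c): forbidden (parity).
(a)–(d): allowed.
(a)–(e): forbidden (parity, ΔS).
(b)–(c): allowed.
(b)–(d): forbidden (parity).
(b)–(e): forbidden (ΔS).
(c)–(d): allowed.
(c)–(e): forbidden (parity, ΔS).
(d)–(e): forbidden (ΔS).
Allowed pairs: 4 of 10.

4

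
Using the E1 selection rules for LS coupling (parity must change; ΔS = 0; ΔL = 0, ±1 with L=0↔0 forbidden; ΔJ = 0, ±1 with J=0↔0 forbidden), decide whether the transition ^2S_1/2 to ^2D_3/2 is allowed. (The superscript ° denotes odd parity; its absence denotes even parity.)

forbidden

Reading off the term symbols: S 1/2→1/2, L 0→2, J 1/2→3/2, parity even→even.
ΔS = 0: S: 1/2 → 1/2 — passes.
ΔJ = 0, ±1 (not J=0↔0): J: 1/2 → 3/2, ΔJ = +1 — passes.
ΔL = 0, ±1 (not L=0↔0): L: 0 → 2, ΔL = +2 — fails.
Parity must change: even → even — fails.
Rule(s) violated: parity, ΔL.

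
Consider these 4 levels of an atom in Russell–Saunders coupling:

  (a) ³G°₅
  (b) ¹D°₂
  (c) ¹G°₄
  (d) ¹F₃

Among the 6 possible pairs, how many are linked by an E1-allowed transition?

(a)–(b): forbidden (parity, ΔS, ΔL, ΔJ).
(a)–(c): forbidden (parity, ΔS).
(a)–(d): forbidden (ΔS, ΔJ).
(b)–(c): forbidden (parity, ΔL, ΔJ).
(b)–(d): allowed.
(c)–(d): allowed.
Allowed pairs: 2 of 6.

2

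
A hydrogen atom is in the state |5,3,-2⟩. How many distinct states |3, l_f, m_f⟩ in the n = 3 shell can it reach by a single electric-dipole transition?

2

E1 requires Δl = ±1, so l_f ∈ {2, 4}; with 0 ≤ l_f ≤ n_f−1 = 2, the allowed l_f values are {2}.
For l_f = 2: m_f ∈ {m_i−1, m_i, m_i+1} ∩ [−2, 2] = {-2, -1} → 2 states.
Total: 2.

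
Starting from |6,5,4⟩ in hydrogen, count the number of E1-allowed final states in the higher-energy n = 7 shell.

5

E1 requires Δl = ±1, so l_f ∈ {4, 6}; with 0 ≤ l_f ≤ n_f−1 = 6, the allowed l_f values are {4, 6}.
For l_f = 4: m_f ∈ {m_i−1, m_i, m_i+1} ∩ [−4, 4] = {3, 4} → 2 states.
For l_f = 6: m_f ∈ {m_i−1, m_i, m_i+1} ∩ [−6, 6] = {3, 4, 5} → 3 states.
Total: 5.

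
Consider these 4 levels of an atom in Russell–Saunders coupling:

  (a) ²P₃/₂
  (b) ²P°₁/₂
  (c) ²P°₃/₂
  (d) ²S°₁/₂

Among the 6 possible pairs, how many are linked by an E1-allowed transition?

(a)–(b): allowed.
(a)–(c): allowed.
(a)–(d): allowed.
(b)–(c): forbidden (parity).
(b)–(d): forbidden (parity).
(c)–(d): forbidden (parity).
Allowed pairs: 3 of 6.

3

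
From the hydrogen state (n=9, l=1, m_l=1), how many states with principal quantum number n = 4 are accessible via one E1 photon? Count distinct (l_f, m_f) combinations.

4

E1 requires Δl = ±1, so l_f ∈ {0, 2}; with 0 ≤ l_f ≤ n_f−1 = 3, the allowed l_f values are {0, 2}.
For l_f = 0: m_f ∈ {m_i−1, m_i, m_i+1} ∩ [−0, 0] = {0} → 1 state.
For l_f = 2: m_f ∈ {m_i−1, m_i, m_i+1} ∩ [−2, 2] = {0, 1, 2} → 3 states.
Total: 4.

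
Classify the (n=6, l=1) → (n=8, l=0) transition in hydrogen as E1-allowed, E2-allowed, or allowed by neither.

Δl = 0 − 1 = -1; l_i + l_f = 1.
E1 (Δl = ±1): satisfied.
E2 (Δl = 0,±2, l_i+l_f ≥ 2): not satisfied.

E1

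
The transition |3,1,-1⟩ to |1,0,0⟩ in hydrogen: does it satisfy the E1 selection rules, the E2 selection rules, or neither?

E1

Δl = 0 − 1 = -1; l_i + l_f = 1.
Δm_l = +1.
E1 (Δl = ±1, |Δm_l| ≤ 1): satisfied.
E2 (Δl = 0,±2, l_i+l_f ≥ 2, |Δm_l| ≤ 2): not satisfied.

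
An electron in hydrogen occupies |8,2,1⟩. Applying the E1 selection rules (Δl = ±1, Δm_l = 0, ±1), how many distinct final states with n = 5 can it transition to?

5

E1 requires Δl = ±1, so l_f ∈ {1, 3}; with 0 ≤ l_f ≤ n_f−1 = 4, the allowed l_f values are {1, 3}.
For l_f = 1: m_f ∈ {m_i−1, m_i, m_i+1} ∩ [−1, 1] = {0, 1} → 2 states.
For l_f = 3: m_f ∈ {m_i−1, m_i, m_i+1} ∩ [−3, 3] = {0, 1, 2} → 3 states.
Total: 5.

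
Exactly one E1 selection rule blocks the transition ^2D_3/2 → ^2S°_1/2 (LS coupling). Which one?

the ΔL = 0, ±1 rule

Initial level: S=1/2, L=2, J=3/2, parity even. Final level: S=1/2, L=0, J=1/2, parity odd.
Parity must change: even → odd — ok.
ΔS = 0: S: 1/2 → 1/2 — ok.
ΔL = 0, ±1 (not L=0↔0): L: 2 → 0, ΔL = -2 — fails.
ΔJ = 0, ±1 (not J=0↔0): J: 3/2 → 1/2, ΔJ = -1 — ok.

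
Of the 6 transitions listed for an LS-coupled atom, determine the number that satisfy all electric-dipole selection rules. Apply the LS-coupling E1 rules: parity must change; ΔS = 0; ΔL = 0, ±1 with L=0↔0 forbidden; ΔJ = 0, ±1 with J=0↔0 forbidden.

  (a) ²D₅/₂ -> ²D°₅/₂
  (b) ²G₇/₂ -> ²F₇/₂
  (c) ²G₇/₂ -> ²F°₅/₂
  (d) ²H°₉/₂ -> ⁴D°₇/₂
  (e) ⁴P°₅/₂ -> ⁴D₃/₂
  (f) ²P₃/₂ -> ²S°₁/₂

4

(a) allowed
(b) forbidden (parity fails)
(c) allowed
(d) forbidden (parity, ΔS, ΔL fail)
(e) allowed
(f) allowed
Total allowed: 4 of 6.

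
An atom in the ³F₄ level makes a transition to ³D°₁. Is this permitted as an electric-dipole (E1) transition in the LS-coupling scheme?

forbidden

Initial level: S=1, L=3, J=4, parity even. Final level: S=1, L=2, J=1, parity odd.
Parity must change: even → odd — ✓.
ΔS = 0: S: 1 → 1 — ✓.
ΔL = 0, ±1 (not L=0↔0): L: 3 → 2, ΔL = -1 — ✓.
ΔJ = 0, ±1 (not J=0↔0): J: 4 → 1, ΔJ = -3 — ✗.
Rule(s) violated: ΔJ.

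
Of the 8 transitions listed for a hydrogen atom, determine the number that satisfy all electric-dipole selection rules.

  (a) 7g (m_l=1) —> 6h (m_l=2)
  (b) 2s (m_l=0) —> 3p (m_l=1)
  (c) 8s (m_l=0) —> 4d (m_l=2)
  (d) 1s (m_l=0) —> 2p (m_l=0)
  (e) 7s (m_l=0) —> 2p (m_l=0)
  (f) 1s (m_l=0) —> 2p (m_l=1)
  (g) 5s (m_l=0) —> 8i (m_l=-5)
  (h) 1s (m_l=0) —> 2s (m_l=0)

5

(a) allowed
(b) allowed
(c) forbidden — Δl = +2 (E1 requires Δl = ±1); Δm_l = +2 (E1 requires Δm_l = 0, ±1)
(d) allowed
(e) allowed
(f) allowed
(g) forbidden — Δl = +6 (E1 requires Δl = ±1); Δm_l = -5 (E1 requires Δm_l = 0, ±1)
(h) forbidden — Δl = +0 (E1 requires Δl = ±1)
Total allowed: 5 of 8.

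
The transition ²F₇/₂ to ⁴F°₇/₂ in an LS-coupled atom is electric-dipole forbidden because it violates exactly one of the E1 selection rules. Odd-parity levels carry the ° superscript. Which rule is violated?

Parity must change: even → odd — ✓.
ΔS = 0: S: 1/2 → 3/2 — ✗.
ΔL = 0, ±1 (not L=0↔0): L: 3 → 3, ΔL = +0 — ✓.
ΔJ = 0, ±1 (not J=0↔0): J: 7/2 → 7/2, ΔJ = +0 — ✓.

the ΔS = 0 rule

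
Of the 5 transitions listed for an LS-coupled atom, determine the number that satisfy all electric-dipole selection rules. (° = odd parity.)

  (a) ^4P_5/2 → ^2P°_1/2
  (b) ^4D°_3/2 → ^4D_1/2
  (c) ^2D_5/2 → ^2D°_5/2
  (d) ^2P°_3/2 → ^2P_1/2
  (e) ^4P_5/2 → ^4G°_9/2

3

(a) forbidden (ΔS, ΔJ fail)
(b) allowed
(c) allowed
(d) allowed
(e) forbidden (ΔL, ΔJ fail)
Total allowed: 3 of 5.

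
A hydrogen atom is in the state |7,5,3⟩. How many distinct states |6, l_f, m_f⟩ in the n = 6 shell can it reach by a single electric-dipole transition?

3

E1 requires Δl = ±1, so l_f ∈ {4, 6}; with 0 ≤ l_f ≤ n_f−1 = 5, the allowed l_f values are {4}.
For l_f = 4: m_f ∈ {m_i−1, m_i, m_i+1} ∩ [−4, 4] = {2, 3, 4} → 3 states.
Total: 3.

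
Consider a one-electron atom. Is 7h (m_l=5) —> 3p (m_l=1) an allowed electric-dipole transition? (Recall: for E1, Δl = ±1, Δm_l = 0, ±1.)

l: 5 → 1 (Δl = -4). Δl = ±1 violated.
m_l: 5 → 1 (Δm_l = -4). |Δm_l| ≤ 1 violated.
The transition is electric-dipole forbidden.

forbidden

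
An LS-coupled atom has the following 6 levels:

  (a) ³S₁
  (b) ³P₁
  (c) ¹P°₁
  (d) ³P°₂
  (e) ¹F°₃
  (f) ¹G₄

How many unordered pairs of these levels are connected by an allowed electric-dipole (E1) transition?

(a)–(b): forbidden (parity).
(a)–(c): forbidden (ΔS).
(a)–(d): allowed.
(a)–(e): forbidden (ΔS, ΔL, ΔJ).
(a)–(f): forbidden (parity, ΔS, ΔL, ΔJ).
(b)–(c): forbidden (ΔS).
(b)–(d): allowed.
(b)–(e): forbidden (ΔS, ΔL, ΔJ).
(b)–(f): forbidden (parity, ΔS, ΔL, ΔJ).
(c)–(d): forbidden (parity, ΔS).
(c)–(e): forbidden (parity, ΔL, ΔJ).
(c)–(f): forbidden (ΔL, ΔJ).
(d)–(e): forbidden (parity, ΔS, ΔL).
(d)–(f): forbidden (ΔS, ΔL, ΔJ).
(e)–(f): allowed.
Allowed pairs: 3 of 15.

3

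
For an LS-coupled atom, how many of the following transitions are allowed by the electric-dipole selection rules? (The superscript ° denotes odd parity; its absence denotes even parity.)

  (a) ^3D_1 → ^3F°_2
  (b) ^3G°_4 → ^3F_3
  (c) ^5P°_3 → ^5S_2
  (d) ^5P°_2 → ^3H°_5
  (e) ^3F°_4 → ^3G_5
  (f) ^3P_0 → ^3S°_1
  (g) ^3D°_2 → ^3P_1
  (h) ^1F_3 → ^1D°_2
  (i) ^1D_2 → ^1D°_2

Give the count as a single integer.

8

(a) allowed
(b) allowed
(c) allowed
(d) forbidden (parity, ΔS, ΔL, ΔJ fail)
(e) allowed
(f) allowed
(g) allowed
(h) allowed
(i) allowed
Total allowed: 8 of 9.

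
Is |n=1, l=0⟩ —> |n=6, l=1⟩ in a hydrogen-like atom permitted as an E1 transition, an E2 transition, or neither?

Δl = 1 − 0 = +1; l_i + l_f = 1.
E1 (Δl = ±1): satisfied.
E2 (Δl = 0,±2, l_i+l_f ≥ 2): not satisfied.

E1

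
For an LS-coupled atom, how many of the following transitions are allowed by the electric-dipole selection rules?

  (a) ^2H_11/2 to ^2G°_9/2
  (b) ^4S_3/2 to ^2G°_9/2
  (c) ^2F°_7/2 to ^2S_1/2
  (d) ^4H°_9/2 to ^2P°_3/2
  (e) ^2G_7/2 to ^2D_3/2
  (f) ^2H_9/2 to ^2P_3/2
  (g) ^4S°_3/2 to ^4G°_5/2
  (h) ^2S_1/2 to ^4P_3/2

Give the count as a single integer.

(a) allowed
(b) forbidden (ΔS, ΔL, ΔJ fail)
(c) forbidden (ΔL, ΔJ fail)
(d) forbidden (parity, ΔS, ΔL, ΔJ fail)
(e) forbidden (parity, ΔL, ΔJ fail)
(f) forbidden (parity, ΔL, ΔJ fail)
(g) forbidden (parity, ΔL fail)
(h) forbidden (parity, ΔS fail)
Total allowed: 1 of 8.

1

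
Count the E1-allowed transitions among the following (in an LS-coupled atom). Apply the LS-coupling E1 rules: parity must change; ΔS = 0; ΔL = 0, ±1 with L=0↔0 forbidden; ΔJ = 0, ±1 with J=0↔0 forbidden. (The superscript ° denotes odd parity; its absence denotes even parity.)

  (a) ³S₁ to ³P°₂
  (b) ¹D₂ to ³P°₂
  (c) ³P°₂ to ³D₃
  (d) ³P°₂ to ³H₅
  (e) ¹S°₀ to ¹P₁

3

(a) allowed
(b) forbidden (ΔS fails)
(c) allowed
(d) forbidden (ΔL, ΔJ fail)
(e) allowed
Total allowed: 3 of 5.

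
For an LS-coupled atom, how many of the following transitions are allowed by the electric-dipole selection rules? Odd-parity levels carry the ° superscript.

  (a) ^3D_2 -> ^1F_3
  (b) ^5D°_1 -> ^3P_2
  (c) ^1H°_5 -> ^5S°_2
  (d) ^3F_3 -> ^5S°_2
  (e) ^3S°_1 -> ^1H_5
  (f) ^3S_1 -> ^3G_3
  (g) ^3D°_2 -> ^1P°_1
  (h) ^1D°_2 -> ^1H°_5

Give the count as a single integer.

(a) forbidden (parity, ΔS fail)
(b) forbidden (ΔS fails)
(c) forbidden (parity, ΔS, ΔL, ΔJ fail)
(d) forbidden (ΔS, ΔL fail)
(e) forbidden (ΔS, ΔL, ΔJ fail)
(f) forbidden (parity, ΔL, ΔJ fail)
(g) forbidden (parity, ΔS fail)
(h) forbidden (parity, ΔL, ΔJ fail)
Total allowed: 0 of 8.

0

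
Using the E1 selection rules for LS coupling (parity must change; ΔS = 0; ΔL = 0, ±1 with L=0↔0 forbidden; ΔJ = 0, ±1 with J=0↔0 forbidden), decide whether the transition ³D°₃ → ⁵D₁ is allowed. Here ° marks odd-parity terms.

forbidden

Reading off the term symbols: S 1→2, L 2→2, J 3→1, parity odd→even.
Parity must change: odd → even — satisfied.
ΔS = 0: S: 1 → 2 — violated.
ΔL = 0, ±1 (not L=0↔0): L: 2 → 2, ΔL = +0 — satisfied.
ΔJ = 0, ±1 (not J=0↔0): J: 3 → 1, ΔJ = -2 — violated.
Rule(s) violated: ΔS, ΔJ.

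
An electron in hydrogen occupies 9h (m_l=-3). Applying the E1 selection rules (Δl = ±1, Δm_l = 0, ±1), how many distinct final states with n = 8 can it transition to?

6

E1 requires Δl = ±1, so l_f ∈ {4, 6}; with 0 ≤ l_f ≤ n_f−1 = 7, the allowed l_f values are {4, 6}.
For l_f = 4: m_f ∈ {m_i−1, m_i, m_i+1} ∩ [−4, 4] = {-4, -3, -2} → 3 states.
For l_f = 6: m_f ∈ {m_i−1, m_i, m_i+1} ∩ [−6, 6] = {-4, -3, -2} → 3 states.
Total: 6.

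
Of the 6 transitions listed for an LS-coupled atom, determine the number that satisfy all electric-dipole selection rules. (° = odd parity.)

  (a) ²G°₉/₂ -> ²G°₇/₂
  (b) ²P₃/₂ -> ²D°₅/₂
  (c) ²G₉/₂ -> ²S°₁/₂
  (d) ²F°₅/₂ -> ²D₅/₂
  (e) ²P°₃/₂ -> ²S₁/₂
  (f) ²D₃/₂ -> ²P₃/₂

(a) forbidden (parity fails)
(b) allowed
(c) forbidden (ΔL, ΔJ fail)
(d) allowed
(e) allowed
(f) forbidden (parity fails)
Total allowed: 3 of 6.

3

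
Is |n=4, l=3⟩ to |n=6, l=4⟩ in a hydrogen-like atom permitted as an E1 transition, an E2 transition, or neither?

Δl = 4 − 3 = +1; l_i + l_f = 7.
E1 (Δl = ±1): satisfied.
E2 (Δl = 0,±2, l_i+l_f ≥ 2): not satisfied.

E1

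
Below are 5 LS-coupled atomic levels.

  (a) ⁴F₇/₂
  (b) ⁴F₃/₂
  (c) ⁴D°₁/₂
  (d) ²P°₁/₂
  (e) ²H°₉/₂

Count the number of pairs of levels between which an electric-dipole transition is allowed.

1

(a)–(b): forbidden (parity, ΔJ).
(a)–(c): forbidden (ΔJ).
(a)–(d): forbidden (ΔS, ΔL, ΔJ).
(a)–(e): forbidden (ΔS, ΔL).
(b)–(c): allowed.
(b)–(d): forbidden (ΔS, ΔL).
(b)–(e): forbidden (ΔS, ΔL, ΔJ).
(c)–(d): forbidden (parity, ΔS).
(c)–(e): forbidden (parity, ΔS, ΔL, ΔJ).
(d)–(e): forbidden (parity, ΔL, ΔJ).
Allowed pairs: 1 of 10.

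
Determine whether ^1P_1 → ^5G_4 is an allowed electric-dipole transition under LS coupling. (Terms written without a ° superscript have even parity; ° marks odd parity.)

Parity must change: even → even — fails.
ΔS = 0: S: 0 → 2 — fails.
ΔL = 0, ±1 (not L=0↔0): L: 1 → 4, ΔL = +3 — fails.
ΔJ = 0, ±1 (not J=0↔0): J: 1 → 4, ΔJ = +3 — fails.
Rule(s) violated: parity, ΔS, ΔL, ΔJ.

forbidden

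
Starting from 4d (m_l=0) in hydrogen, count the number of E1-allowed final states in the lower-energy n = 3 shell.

3

E1 requires Δl = ±1, so l_f ∈ {1, 3}; with 0 ≤ l_f ≤ n_f−1 = 2, the allowed l_f values are {1}.
For l_f = 1: m_f ∈ {m_i−1, m_i, m_i+1} ∩ [−1, 1] = {-1, 0, 1} → 3 states.
Total: 3.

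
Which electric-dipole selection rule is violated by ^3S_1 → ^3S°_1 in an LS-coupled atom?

Reading off the term symbols: S 1→1, L 0→0, J 1→1, parity even→odd.
ΔL = 0, ±1 (not L=0↔0): L: 0 → 0, ΔL = +0 — fails.
ΔJ = 0, ±1 (not J=0↔0): J: 1 → 1, ΔJ = +0 — passes.
ΔS = 0: S: 1 → 1 — passes.
Parity must change: even → odd — passes.

the L=0 ↔ L=0 exclusion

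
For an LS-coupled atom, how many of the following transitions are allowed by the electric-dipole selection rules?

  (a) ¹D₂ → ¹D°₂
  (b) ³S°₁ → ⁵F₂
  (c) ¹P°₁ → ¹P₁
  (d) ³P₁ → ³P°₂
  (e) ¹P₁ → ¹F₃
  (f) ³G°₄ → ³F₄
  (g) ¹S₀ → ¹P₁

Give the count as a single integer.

4

(a) allowed
(b) forbidden (ΔS, ΔL fail)
(c) allowed
(d) allowed
(e) forbidden (parity, ΔL, ΔJ fail)
(f) allowed
(g) forbidden (parity fails)
Total allowed: 4 of 7.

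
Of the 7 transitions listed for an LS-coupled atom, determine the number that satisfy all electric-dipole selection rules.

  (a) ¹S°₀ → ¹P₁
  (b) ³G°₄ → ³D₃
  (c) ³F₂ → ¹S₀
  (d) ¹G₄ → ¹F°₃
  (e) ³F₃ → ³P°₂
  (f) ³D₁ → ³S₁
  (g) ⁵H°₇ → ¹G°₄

(a) allowed
(b) forbidden (ΔL fails)
(c) forbidden (parity, ΔS, ΔL, ΔJ fail)
(d) allowed
(e) forbidden (ΔL fails)
(f) forbidden (parity, ΔL fail)
(g) forbidden (parity, ΔS, ΔJ fail)
Total allowed: 2 of 7.

2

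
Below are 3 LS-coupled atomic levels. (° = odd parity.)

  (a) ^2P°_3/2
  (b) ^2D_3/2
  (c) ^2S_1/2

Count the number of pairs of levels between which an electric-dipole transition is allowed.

2

(a)–(b): allowed.
(a)–(c): allowed.
(b)–(c): forbidden (parity, ΔL).
Allowed pairs: 2 of 3.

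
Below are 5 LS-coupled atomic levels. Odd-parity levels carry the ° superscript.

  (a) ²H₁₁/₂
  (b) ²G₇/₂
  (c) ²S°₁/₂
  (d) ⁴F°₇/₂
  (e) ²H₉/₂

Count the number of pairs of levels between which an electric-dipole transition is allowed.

0

(a)–(b): forbidden (parity, ΔJ).
(a)–(c): forbidden (ΔL, ΔJ).
(a)–(d): forbidden (ΔS, ΔL, ΔJ).
(a)–(e): forbidden (parity).
(b)–(c): forbidden (ΔL, ΔJ).
(b)–(d): forbidden (ΔS).
(b)–(e): forbidden (parity).
(c)–(d): forbidden (parity, ΔS, ΔL, ΔJ).
(c)–(e): forbidden (ΔL, ΔJ).
(d)–(e): forbidden (ΔS, ΔL).
Allowed pairs: 0 of 10.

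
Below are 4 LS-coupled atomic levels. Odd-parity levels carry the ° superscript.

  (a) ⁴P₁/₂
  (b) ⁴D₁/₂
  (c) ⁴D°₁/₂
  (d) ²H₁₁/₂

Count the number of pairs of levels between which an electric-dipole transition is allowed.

2

(a)–(b): forbidden (parity).
(a)–(c): allowed.
(a)–(d): forbidden (parity, ΔS, ΔL, ΔJ).
(b)–(c): allowed.
(b)–(d): forbidden (parity, ΔS, ΔL, ΔJ).
(c)–(d): forbidden (ΔS, ΔL, ΔJ).
Allowed pairs: 2 of 6.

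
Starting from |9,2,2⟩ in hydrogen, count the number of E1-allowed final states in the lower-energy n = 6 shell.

E1 requires Δl = ±1, so l_f ∈ {1, 3}; with 0 ≤ l_f ≤ n_f−1 = 5, the allowed l_f values are {1, 3}.
For l_f = 1: m_f ∈ {m_i−1, m_i, m_i+1} ∩ [−1, 1] = {1} → 1 state.
For l_f = 3: m_f ∈ {m_i−1, m_i, m_i+1} ∩ [−3, 3] = {1, 2, 3} → 3 states.
Total: 4.

4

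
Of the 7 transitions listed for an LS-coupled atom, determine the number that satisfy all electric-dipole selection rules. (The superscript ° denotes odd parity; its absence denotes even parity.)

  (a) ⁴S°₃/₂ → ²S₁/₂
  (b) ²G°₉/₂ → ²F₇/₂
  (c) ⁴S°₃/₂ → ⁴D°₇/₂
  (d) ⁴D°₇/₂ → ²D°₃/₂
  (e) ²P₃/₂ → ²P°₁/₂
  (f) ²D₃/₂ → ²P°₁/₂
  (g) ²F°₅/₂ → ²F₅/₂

4

(a) forbidden (ΔS, ΔL fail)
(b) allowed
(c) forbidden (parity, ΔL, ΔJ fail)
(d) forbidden (parity, ΔS, ΔJ fail)
(e) allowed
(f) allowed
(g) allowed
Total allowed: 4 of 7.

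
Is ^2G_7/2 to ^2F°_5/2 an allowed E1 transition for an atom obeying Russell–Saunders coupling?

Reading off the term symbols: S 1/2→1/2, L 4→3, J 7/2→5/2, parity even→odd.
Parity must change: even → odd — satisfied.
ΔS = 0: S: 1/2 → 1/2 — satisfied.
ΔL = 0, ±1 (not L=0↔0): L: 4 → 3, ΔL = -1 — satisfied.
ΔJ = 0, ±1 (not J=0↔0): J: 7/2 → 5/2, ΔJ = -1 — satisfied.
All four E1 rules are satisfied.

allowed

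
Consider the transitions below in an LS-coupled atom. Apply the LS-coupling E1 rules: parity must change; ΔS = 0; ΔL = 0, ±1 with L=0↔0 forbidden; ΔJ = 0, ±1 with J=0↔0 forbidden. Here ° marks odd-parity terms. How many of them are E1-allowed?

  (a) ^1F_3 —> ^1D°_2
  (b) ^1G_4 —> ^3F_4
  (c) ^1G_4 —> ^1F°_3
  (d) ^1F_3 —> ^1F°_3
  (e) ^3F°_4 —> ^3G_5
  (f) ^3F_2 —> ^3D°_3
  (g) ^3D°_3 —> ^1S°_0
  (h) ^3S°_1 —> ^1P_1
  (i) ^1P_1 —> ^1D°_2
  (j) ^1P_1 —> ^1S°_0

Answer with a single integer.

(a) allowed
(b) forbidden (parity, ΔS fail)
(c) allowed
(d) allowed
(e) allowed
(f) allowed
(g) forbidden (parity, ΔS, ΔL, ΔJ fail)
(h) forbidden (ΔS fails)
(i) allowed
(j) allowed
Total allowed: 7 of 10.

7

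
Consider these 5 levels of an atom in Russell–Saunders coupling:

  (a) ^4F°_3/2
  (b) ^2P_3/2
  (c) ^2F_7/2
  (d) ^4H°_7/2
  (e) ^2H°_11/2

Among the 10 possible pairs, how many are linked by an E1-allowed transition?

(a)–(b): forbidden (ΔS, ΔL).
(a)–(c): forbidden (ΔS, ΔJ).
(a)–(d): forbidden (parity, ΔL, ΔJ).
(a)–(e): forbidden (parity, ΔS, ΔL, ΔJ).
(b)–(c): forbidden (parity, ΔL, ΔJ).
(b)–(d): forbidden (ΔS, ΔL, ΔJ).
(b)–(e): forbidden (ΔL, ΔJ).
(c)–(d): forbidden (ΔS, ΔL).
(c)–(e): forbidden (ΔL, ΔJ).
(d)–(e): forbidden (parity, ΔS, ΔJ).
Allowed pairs: 0 of 10.

0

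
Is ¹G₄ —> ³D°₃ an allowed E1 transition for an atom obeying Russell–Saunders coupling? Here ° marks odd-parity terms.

forbidden

Reading off the term symbols: S 0→1, L 4→2, J 4→3, parity even→odd.
ΔJ = 0, ±1 (not J=0↔0): J: 4 → 3, ΔJ = -1 — ok.
Parity must change: even → odd — ok.
ΔS = 0: S: 0 → 1 — fails.
ΔL = 0, ±1 (not L=0↔0): L: 4 → 2, ΔL = -2 — fails.
Rule(s) violated: ΔS, ΔL.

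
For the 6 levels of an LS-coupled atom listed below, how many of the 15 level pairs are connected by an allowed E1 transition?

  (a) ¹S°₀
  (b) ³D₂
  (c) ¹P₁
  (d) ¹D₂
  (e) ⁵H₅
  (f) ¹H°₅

1

(a)–(b): forbidden (ΔS, ΔL, ΔJ).
(a)–(c): allowed.
(a)–(d): forbidden (ΔL, ΔJ).
(a)–(e): forbidden (ΔS, ΔL, ΔJ).
(a)–(f): forbidden (parity, ΔL, ΔJ).
(b)–(c): forbidden (parity, ΔS).
(b)–(d): forbidden (parity, ΔS).
(b)–(e): forbidden (parity, ΔS, ΔL, ΔJ).
(b)–(f): forbidden (ΔS, ΔL, ΔJ).
(c)–(d): forbidden (parity).
(c)–(e): forbidden (parity, ΔS, ΔL, ΔJ).
(c)–(f): forbidden (ΔL, ΔJ).
(d)–(e): forbidden (parity, ΔS, ΔL, ΔJ).
(d)–(f): forbidden (ΔL, ΔJ).
(e)–(f): forbidden (ΔS).
Allowed pairs: 1 of 15.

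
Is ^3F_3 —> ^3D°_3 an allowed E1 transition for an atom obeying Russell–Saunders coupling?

Reading off the term symbols: S 1→1, L 3→2, J 3→3, parity even→odd.
ΔS = 0: S: 1 → 1 — satisfied.
ΔL = 0, ±1 (not L=0↔0): L: 3 → 2, ΔL = -1 — satisfied.
Parity must change: even → odd — satisfied.
ΔJ = 0, ±1 (not J=0↔0): J: 3 → 3, ΔJ = +0 — satisfied.
All four E1 rules are satisfied.

allowed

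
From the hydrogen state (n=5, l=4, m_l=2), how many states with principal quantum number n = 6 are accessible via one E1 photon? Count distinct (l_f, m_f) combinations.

E1 requires Δl = ±1, so l_f ∈ {3, 5}; with 0 ≤ l_f ≤ n_f−1 = 5, the allowed l_f values are {3, 5}.
For l_f = 3: m_f ∈ {m_i−1, m_i, m_i+1} ∩ [−3, 3] = {1, 2, 3} → 3 states.
For l_f = 5: m_f ∈ {m_i−1, m_i, m_i+1} ∩ [−5, 5] = {1, 2, 3} → 3 states.
Total: 6.

6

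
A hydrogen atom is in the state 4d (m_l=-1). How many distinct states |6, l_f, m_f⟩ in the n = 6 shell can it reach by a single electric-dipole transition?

E1 requires Δl = ±1, so l_f ∈ {1, 3}; with 0 ≤ l_f ≤ n_f−1 = 5, the allowed l_f values are {1, 3}.
For l_f = 1: m_f ∈ {m_i−1, m_i, m_i+1} ∩ [−1, 1] = {-1, 0} → 2 states.
For l_f = 3: m_f ∈ {m_i−1, m_i, m_i+1} ∩ [−3, 3] = {-2, -1, 0} → 3 states.
Total: 5.

5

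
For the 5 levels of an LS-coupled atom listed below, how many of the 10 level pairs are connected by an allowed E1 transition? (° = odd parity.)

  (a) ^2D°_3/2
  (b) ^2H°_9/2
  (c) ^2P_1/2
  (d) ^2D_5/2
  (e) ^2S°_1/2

3

(a)–(b): forbidden (parity, ΔL, ΔJ).
(a)–(c): allowed.
(a)–(d): allowed.
(a)–(e): forbidden (parity, ΔL).
(b)–(c): forbidden (ΔL, ΔJ).
(b)–(d): forbidden (ΔL, ΔJ).
(b)–(e): forbidden (parity, ΔL, ΔJ).
(c)–(d): forbidden (parity, ΔJ).
(c)–(e): allowed.
(d)–(e): forbidden (ΔL, ΔJ).
Allowed pairs: 3 of 10.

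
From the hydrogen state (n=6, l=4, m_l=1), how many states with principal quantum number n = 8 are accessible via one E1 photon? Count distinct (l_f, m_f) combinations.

E1 requires Δl = ±1, so l_f ∈ {3, 5}; with 0 ≤ l_f ≤ n_f−1 = 7, the allowed l_f values are {3, 5}.
For l_f = 3: m_f ∈ {m_i−1, m_i, m_i+1} ∩ [−3, 3] = {0, 1, 2} → 3 states.
For l_f = 5: m_f ∈ {m_i−1, m_i, m_i+1} ∩ [−5, 5] = {0, 1, 2} → 3 states.
Total: 6.

6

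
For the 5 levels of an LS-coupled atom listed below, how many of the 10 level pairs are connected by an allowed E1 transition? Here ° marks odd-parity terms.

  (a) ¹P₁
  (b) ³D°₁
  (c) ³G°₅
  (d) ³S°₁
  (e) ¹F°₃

0

(a)–(b): forbidden (ΔS).
(a)–(c): forbidden (ΔS, ΔL, ΔJ).
(a)–(d): forbidden (ΔS).
(a)–(e): forbidden (ΔL, ΔJ).
(b)–(c): forbidden (parity, ΔL, ΔJ).
(b)–(d): forbidden (parity, ΔL).
(b)–(e): forbidden (parity, ΔS, ΔJ).
(c)–(d): forbidden (parity, ΔL, ΔJ).
(c)–(e): forbidden (parity, ΔS, ΔJ).
(d)–(e): forbidden (parity, ΔS, ΔL, ΔJ).
Allowed pairs: 0 of 10.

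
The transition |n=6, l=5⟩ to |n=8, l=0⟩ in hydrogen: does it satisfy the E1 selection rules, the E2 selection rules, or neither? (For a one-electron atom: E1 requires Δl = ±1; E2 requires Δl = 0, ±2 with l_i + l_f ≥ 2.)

Δl = 0 − 5 = -5; l_i + l_f = 5.
E1 (Δl = ±1): not satisfied.
E2 (Δl = 0,±2, l_i+l_f ≥ 2): not satisfied.

neither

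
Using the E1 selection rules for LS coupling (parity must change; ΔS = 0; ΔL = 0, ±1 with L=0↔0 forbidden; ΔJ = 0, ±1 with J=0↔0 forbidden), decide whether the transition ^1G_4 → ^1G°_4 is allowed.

allowed

Parity must change: even → odd — ✓.
ΔS = 0: S: 0 → 0 — ✓.
ΔJ = 0, ±1 (not J=0↔0): J: 4 → 4, ΔJ = +0 — ✓.
ΔL = 0, ±1 (not L=0↔0): L: 4 → 4, ΔL = +0 — ✓.
All four E1 rules are satisfied.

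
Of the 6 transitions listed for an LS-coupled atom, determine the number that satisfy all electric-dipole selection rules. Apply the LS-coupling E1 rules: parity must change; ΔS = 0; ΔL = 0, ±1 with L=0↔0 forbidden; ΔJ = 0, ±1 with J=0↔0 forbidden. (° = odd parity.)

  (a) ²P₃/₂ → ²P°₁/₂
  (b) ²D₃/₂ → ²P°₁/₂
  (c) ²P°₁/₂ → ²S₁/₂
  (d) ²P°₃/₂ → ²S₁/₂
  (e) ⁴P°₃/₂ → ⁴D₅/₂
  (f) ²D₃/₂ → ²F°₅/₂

6

(a) allowed
(b) allowed
(c) allowed
(d) allowed
(e) allowed
(f) allowed
Total allowed: 6 of 6.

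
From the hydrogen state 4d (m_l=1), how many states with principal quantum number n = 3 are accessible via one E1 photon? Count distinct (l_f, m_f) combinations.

E1 requires Δl = ±1, so l_f ∈ {1, 3}; with 0 ≤ l_f ≤ n_f−1 = 2, the allowed l_f values are {1}.
For l_f = 1: m_f ∈ {m_i−1, m_i, m_i+1} ∩ [−1, 1] = {0, 1} → 2 states.
Total: 2.

2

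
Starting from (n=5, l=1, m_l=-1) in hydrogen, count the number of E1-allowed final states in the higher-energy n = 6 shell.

4

E1 requires Δl = ±1, so l_f ∈ {0, 2}; with 0 ≤ l_f ≤ n_f−1 = 5, the allowed l_f values are {0, 2}.
For l_f = 0: m_f ∈ {m_i−1, m_i, m_i+1} ∩ [−0, 0] = {0} → 1 state.
For l_f = 2: m_f ∈ {m_i−1, m_i, m_i+1} ∩ [−2, 2] = {-2, -1, 0} → 3 states.
Total: 4.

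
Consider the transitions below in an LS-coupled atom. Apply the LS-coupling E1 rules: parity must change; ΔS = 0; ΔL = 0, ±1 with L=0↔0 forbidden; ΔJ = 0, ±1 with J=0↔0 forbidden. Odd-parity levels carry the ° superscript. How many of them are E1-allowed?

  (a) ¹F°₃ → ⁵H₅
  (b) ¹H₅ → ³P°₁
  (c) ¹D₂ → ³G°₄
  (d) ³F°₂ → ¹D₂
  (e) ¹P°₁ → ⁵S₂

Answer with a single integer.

(a) forbidden (ΔS, ΔL, ΔJ fail)
(b) forbidden (ΔS, ΔL, ΔJ fail)
(c) forbidden (ΔS, ΔL, ΔJ fail)
(d) forbidden (ΔS fails)
(e) forbidden (ΔS fails)
Total allowed: 0 of 5.

0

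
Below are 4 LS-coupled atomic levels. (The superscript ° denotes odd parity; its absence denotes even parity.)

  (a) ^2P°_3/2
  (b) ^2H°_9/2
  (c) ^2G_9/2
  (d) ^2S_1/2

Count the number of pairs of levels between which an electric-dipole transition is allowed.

2

(a)–(b): forbidden (parity, ΔL, ΔJ).
(a)–(c): forbidden (ΔL, ΔJ).
(a)–(d): allowed.
(b)–(c): allowed.
(b)–(d): forbidden (ΔL, ΔJ).
(c)–(d): forbidden (parity, ΔL, ΔJ).
Allowed pairs: 2 of 6.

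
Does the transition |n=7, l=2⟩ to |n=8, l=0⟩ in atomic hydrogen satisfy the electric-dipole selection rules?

forbidden

l: 2 → 0 (Δl = -2). Δl = ±1 fails.
The transition is electric-dipole forbidden.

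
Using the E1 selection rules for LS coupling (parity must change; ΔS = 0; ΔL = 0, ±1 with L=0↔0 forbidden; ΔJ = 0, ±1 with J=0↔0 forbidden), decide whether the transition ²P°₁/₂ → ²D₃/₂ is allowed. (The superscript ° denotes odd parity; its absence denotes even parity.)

Parity must change: odd → even — ok.
ΔS = 0: S: 1/2 → 1/2 — ok.
ΔL = 0, ±1 (not L=0↔0): L: 1 → 2, ΔL = +1 — ok.
ΔJ = 0, ±1 (not J=0↔0): J: 1/2 → 3/2, ΔJ = +1 — ok.
All four E1 rules are satisfied.

allowed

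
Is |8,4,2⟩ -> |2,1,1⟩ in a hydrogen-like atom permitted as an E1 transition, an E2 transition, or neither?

neither

Δl = 1 − 4 = -3; l_i + l_f = 5.
Δm_l = -1.
E1 (Δl = ±1, |Δm_l| ≤ 1): not satisfied.
E2 (Δl = 0,±2, l_i+l_f ≥ 2, |Δm_l| ≤ 2): not satisfied.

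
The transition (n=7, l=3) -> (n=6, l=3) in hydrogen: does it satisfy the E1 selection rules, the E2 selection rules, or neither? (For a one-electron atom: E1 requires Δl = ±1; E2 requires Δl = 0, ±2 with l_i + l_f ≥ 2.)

Δl = 3 − 3 = +0; l_i + l_f = 6.
E1 (Δl = ±1): not satisfied.
E2 (Δl = 0,±2, l_i+l_f ≥ 2): satisfied.

E2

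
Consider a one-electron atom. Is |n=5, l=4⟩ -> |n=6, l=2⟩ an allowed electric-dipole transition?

Initial l = 4, final l = 2, so Δl = -2. E1 requires Δl = ±1: fails.
The transition is electric-dipole forbidden.

forbidden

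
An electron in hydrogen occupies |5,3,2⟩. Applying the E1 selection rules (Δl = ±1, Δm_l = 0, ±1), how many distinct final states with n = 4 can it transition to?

2

E1 requires Δl = ±1, so l_f ∈ {2, 4}; with 0 ≤ l_f ≤ n_f−1 = 3, the allowed l_f values are {2}.
For l_f = 2: m_f ∈ {m_i−1, m_i, m_i+1} ∩ [−2, 2] = {1, 2} → 2 states.
Total: 2.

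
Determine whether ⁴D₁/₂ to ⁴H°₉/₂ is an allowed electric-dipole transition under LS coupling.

Parity must change: even → odd — ✓.
ΔS = 0: S: 3/2 → 3/2 — ✓.
ΔL = 0, ±1 (not L=0↔0): L: 2 → 5, ΔL = +3 — ✗.
ΔJ = 0, ±1 (not J=0↔0): J: 1/2 → 9/2, ΔJ = +4 — ✗.
Rule(s) violated: ΔL, ΔJ.

forbidden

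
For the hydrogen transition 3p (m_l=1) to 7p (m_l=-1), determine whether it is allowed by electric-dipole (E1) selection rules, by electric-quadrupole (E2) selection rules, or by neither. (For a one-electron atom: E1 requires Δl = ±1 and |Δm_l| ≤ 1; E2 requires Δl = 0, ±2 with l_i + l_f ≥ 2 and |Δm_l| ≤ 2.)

E2

Δl = 1 − 1 = +0; l_i + l_f = 2.
Δm_l = -2.
E1 (Δl = ±1, |Δm_l| ≤ 1): not satisfied.
E2 (Δl = 0,±2, l_i+l_f ≥ 2, |Δm_l| ≤ 2): satisfied.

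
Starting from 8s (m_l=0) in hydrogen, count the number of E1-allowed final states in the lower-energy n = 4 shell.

E1 requires Δl = ±1, so l_f ∈ {-1, 1}; with 0 ≤ l_f ≤ n_f−1 = 3, the allowed l_f values are {1}.
For l_f = 1: m_f ∈ {m_i−1, m_i, m_i+1} ∩ [−1, 1] = {-1, 0, 1} → 3 states.
Total: 3.

3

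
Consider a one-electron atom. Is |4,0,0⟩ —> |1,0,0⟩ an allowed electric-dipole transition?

Initial l = 0, final l = 0, so Δl = +0. E1 requires Δl = ±1: fails.
m_l: 0 → 0 (Δm_l = +0). |Δm_l| ≤ 1 passes.
The transition is electric-dipole forbidden.

forbidden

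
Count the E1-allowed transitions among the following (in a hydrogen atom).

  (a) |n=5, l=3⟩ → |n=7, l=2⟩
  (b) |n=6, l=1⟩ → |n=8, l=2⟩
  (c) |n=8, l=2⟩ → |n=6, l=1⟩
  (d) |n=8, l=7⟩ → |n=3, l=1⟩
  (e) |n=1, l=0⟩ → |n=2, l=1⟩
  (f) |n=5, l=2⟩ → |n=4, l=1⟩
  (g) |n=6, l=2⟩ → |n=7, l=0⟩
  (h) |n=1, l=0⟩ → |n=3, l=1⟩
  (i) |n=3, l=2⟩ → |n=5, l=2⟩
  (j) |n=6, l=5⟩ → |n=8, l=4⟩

(a) allowed
(b) allowed
(c) allowed
(d) forbidden — Δl = -6 (E1 requires Δl = ±1)
(e) allowed
(f) allowed
(g) forbidden — Δl = -2 (E1 requires Δl = ±1)
(h) allowed
(i) forbidden — Δl = +0 (E1 requires Δl = ±1)
(j) allowed
Total allowed: 7 of 10.

7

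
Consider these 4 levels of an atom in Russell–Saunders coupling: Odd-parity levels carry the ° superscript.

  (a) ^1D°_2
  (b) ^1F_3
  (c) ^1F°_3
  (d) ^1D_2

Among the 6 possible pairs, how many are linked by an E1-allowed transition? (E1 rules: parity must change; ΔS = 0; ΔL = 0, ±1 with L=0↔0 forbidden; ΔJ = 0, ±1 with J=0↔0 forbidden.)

(a)–(b): allowed.
(a)–(c): forbidden (parity).
(a)–(d): allowed.
(b)–(c): allowed.
(b)–(d): forbidden (parity).
(c)–(d): allowed.
Allowed pairs: 4 of 6.

4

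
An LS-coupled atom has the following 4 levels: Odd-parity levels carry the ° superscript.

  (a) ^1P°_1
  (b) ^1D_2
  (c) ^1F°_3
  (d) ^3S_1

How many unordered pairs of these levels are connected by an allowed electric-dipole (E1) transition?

(a)–(b): allowed.
(a)–(c): forbidden (parity, ΔL, ΔJ).
(a)–(d): forbidden (ΔS).
(b)–(c): allowed.
(b)–(d): forbidden (parity, ΔS, ΔL).
(c)–(d): forbidden (ΔS, ΔL, ΔJ).
Allowed pairs: 2 of 6.

2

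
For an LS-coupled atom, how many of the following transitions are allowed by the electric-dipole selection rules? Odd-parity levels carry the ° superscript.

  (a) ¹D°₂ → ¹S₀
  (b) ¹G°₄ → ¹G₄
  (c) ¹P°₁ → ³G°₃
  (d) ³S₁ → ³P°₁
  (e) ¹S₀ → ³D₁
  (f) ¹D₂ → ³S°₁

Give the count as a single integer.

2

(a) forbidden (ΔL, ΔJ fail)
(b) allowed
(c) forbidden (parity, ΔS, ΔL, ΔJ fail)
(d) allowed
(e) forbidden (parity, ΔS, ΔL fail)
(f) forbidden (ΔS, ΔL fail)
Total allowed: 2 of 6.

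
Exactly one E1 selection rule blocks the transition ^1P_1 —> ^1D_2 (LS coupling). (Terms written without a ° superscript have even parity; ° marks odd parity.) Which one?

Reading off the term symbols: S 0→0, L 1→2, J 1→2, parity even→even.
Parity must change: even → even — ✗.
ΔS = 0: S: 0 → 0 — ✓.
ΔL = 0, ±1 (not L=0↔0): L: 1 → 2, ΔL = +1 — ✓.
ΔJ = 0, ±1 (not J=0↔0): J: 1 → 2, ΔJ = +1 — ✓.

parity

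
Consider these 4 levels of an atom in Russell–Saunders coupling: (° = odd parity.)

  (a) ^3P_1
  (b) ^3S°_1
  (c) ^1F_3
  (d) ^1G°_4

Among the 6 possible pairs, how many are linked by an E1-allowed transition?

(a)–(b): allowed.
(a)–(c): forbidden (parity, ΔS, ΔL, ΔJ).
(a)–(d): forbidden (ΔS, ΔL, ΔJ).
(b)–(c): forbidden (ΔS, ΔL, ΔJ).
(b)–(d): forbidden (parity, ΔS, ΔL, ΔJ).
(c)–(d): allowed.
Allowed pairs: 2 of 6.

2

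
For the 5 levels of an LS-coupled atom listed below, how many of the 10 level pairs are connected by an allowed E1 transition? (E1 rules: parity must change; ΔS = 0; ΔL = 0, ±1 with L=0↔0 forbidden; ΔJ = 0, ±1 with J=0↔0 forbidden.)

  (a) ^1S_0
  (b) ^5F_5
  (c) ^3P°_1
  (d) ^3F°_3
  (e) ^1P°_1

1

(a)–(b): forbidden (parity, ΔS, ΔL, ΔJ).
(a)–(c): forbidden (ΔS).
(a)–(d): forbidden (ΔS, ΔL, ΔJ).
(a)–(e): allowed.
(b)–(c): forbidden (ΔS, ΔL, ΔJ).
(b)–(d): forbidden (ΔS, ΔJ).
(b)–(e): forbidden (ΔS, ΔL, ΔJ).
(c)–(d): forbidden (parity, ΔL, ΔJ).
(c)–(e): forbidden (parity, ΔS).
(d)–(e): forbidden (parity, ΔS, ΔL, ΔJ).
Allowed pairs: 1 of 10.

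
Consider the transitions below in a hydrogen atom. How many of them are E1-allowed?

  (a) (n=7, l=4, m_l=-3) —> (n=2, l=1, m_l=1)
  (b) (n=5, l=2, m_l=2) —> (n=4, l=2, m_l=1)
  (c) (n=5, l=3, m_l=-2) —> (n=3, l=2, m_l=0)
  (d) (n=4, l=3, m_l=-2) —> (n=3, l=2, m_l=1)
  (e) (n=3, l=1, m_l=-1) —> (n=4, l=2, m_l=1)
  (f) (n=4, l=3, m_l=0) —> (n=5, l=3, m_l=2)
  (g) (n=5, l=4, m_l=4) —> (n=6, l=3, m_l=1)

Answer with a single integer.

(a) forbidden — Δl = -3 (E1 requires Δl = ±1); Δm_l = +4 (E1 requires Δm_l = 0, ±1)
(b) forbidden — Δl = +0 (E1 requires Δl = ±1)
(c) forbidden — Δm_l = +2 (E1 requires Δm_l = 0, ±1)
(d) forbidden — Δm_l = +3 (E1 requires Δm_l = 0, ±1)
(e) forbidden — Δm_l = +2 (E1 requires Δm_l = 0, ±1)
(f) forbidden — Δl = +0 (E1 requires Δl = ±1); Δm_l = +2 (E1 requires Δm_l = 0, ±1)
(g) forbidden — Δm_l = -3 (E1 requires Δm_l = 0, ±1)
Total allowed: 0 of 7.

0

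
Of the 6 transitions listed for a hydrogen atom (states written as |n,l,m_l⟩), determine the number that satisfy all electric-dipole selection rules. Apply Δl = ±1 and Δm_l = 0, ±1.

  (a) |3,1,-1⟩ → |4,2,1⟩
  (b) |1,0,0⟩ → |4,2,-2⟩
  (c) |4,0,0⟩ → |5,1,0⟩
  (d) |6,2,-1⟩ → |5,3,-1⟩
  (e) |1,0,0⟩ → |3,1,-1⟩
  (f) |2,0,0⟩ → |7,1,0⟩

(a) forbidden — Δm_l = +2 (E1 requires Δm_l = 0, ±1)
(b) forbidden — Δl = +2 (E1 requires Δl = ±1); Δm_l = -2 (E1 requires Δm_l = 0, ±1)
(c) allowed
(d) allowed
(e) allowed
(f) allowed
Total allowed: 4 of 6.

4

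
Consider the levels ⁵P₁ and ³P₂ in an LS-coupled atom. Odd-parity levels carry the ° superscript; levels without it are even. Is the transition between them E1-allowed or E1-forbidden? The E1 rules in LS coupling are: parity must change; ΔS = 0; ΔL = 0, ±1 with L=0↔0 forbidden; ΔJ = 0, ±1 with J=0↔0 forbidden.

forbidden

Initial level: S=2, L=1, J=1, parity even. Final level: S=1, L=1, J=2, parity even.
Parity must change: even → even — violated.
ΔS = 0: S: 2 → 1 — violated.
ΔL = 0, ±1 (not L=0↔0): L: 1 → 1, ΔL = +0 — satisfied.
ΔJ = 0, ±1 (not J=0↔0): J: 1 → 2, ΔJ = +1 — satisfied.
Rule(s) violated: parity, ΔS.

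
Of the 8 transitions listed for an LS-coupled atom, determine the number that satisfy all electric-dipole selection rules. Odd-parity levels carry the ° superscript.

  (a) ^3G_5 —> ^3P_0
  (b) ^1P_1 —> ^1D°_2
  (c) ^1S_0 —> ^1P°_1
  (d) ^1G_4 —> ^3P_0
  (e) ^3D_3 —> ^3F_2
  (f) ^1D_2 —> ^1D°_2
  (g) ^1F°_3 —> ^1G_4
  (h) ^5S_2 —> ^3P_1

4

(a) forbidden (parity, ΔL, ΔJ fail)
(b) allowed
(c) allowed
(d) forbidden (parity, ΔS, ΔL, ΔJ fail)
(e) forbidden (parity fails)
(f) allowed
(g) allowed
(h) forbidden (parity, ΔS fail)
Total allowed: 4 of 8.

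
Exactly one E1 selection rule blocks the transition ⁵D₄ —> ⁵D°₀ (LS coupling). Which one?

Initial level: S=2, L=2, J=4, parity even. Final level: S=2, L=2, J=0, parity odd.
Parity must change: even → odd — ✓.
ΔS = 0: S: 2 → 2 — ✓.
ΔL = 0, ±1 (not L=0↔0): L: 2 → 2, ΔL = +0 — ✓.
ΔJ = 0, ±1 (not J=0↔0): J: 4 → 0, ΔJ = -4 — ✗.

the ΔJ = 0, ±1 rule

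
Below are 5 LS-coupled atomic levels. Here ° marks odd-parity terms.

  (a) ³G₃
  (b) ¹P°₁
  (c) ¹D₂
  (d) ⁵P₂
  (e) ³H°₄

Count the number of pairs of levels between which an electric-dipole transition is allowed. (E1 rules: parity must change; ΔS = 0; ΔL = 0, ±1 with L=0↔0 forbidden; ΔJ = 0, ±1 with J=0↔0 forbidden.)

(a)–(b): forbidden (ΔS, ΔL, ΔJ).
(a)–(c): forbidden (parity, ΔS, ΔL).
(a)–(d): forbidden (parity, ΔS, ΔL).
(a)–(e): allowed.
(b)–(c): allowed.
(b)–(d): forbidden (ΔS).
(b)–(e): forbidden (parity, ΔS, ΔL, ΔJ).
(c)–(d): forbidden (parity, ΔS).
(c)–(e): forbidden (ΔS, ΔL, ΔJ).
(d)–(e): forbidden (ΔS, ΔL, ΔJ).
Allowed pairs: 2 of 10.

2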